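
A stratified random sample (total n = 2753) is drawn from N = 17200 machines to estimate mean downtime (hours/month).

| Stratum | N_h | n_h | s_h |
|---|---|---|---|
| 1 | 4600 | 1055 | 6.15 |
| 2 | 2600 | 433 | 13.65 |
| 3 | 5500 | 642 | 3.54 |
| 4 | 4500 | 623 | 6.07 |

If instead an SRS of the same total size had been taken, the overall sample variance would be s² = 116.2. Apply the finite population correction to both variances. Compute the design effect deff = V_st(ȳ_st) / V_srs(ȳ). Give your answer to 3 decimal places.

deff ≈ 0.435

V̂(ȳ_st) = Σ W_h² (1 − n_h/N_h) s_h²/n_h, with W_h = N_h/N and N = 17200:
  stratum 1: (4600/17200)²·(1 − 1055/4600)·6.15²/1055 = 0.00197613
  stratum 2: (2600/17200)²·(1 − 433/2600)·13.65²/433 = 0.00819507
  stratum 3: (5500/17200)²·(1 − 642/5500)·3.54²/642 = 0.00176293
  stratum 4: (4500/17200)²·(1 − 623/4500)·6.07²/623 = 0.00348771
V_st = 0.0154218
V_srs = (1 − 2753/17200)·116.2/2753 = 0.0354527
deff = V_st / V_srs = 0.0154218/0.0354527 = 0.4350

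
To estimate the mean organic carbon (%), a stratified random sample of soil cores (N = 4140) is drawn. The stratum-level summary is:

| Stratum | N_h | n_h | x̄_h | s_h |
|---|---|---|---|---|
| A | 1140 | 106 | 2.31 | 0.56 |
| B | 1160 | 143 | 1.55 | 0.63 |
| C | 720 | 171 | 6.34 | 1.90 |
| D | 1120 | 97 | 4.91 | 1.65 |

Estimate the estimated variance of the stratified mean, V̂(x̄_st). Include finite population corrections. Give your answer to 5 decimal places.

V̂(x̄_st) = Σ W_h² (1 − n_h/N_h) s_h²/n_h, with W_h = N_h/N and N = 4140:
  stratum A: (1140/4140)²·(1 − 106/1140)·0.56²/106 = 0.000203467
  stratum B: (1160/4140)²·(1 − 143/1160)·0.63²/143 = 0.00019104
  stratum C: (720/4140)²·(1 − 171/720)·1.90²/171 = 0.000486873
  stratum D: (1120/4140)²·(1 − 97/1120)·1.65²/97 = 0.00187624
V̂(x̄_st) = 0.00275762

V̂(x̄_st) ≈ 0.00276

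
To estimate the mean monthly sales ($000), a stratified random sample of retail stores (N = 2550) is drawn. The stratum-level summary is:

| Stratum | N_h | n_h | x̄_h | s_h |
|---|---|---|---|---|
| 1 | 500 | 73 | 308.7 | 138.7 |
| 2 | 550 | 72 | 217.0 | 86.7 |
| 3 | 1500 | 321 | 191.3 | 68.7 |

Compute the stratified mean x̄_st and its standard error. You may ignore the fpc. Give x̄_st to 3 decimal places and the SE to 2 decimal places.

x̄_st = Σ W_h x̄_h = (500·308.7 + 550·217.0 + 1500·191.3)/2550 = 219.86275
V̂(x̄_st) = Σ W_h² s_h²/n_h, with W_h = N_h/N and N = 2550:
  stratum 1: (500/2550)²·138.7²/73 = 10.1319
  stratum 2: (550/2550)²·86.7²/72 = 4.85681
  stratum 3: (1500/2550)²·68.7²/321 = 5.08757
V̂(x̄_st) = 20.0763
SE(x̄_st) = √20.0763 = 4.48065

x̄_st ≈ 219.863, SE ≈ 4.48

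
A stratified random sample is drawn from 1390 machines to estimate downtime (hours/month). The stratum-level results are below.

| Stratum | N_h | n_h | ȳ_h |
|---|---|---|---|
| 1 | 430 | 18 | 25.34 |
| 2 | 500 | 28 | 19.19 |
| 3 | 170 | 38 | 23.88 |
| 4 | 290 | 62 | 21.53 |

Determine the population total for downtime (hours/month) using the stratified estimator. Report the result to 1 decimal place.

τ̂_st ≈ 30794.5

τ̂_st = Σ N_h ȳ_h = 430·25.34 + 500·19.19 + 170·23.88 + 290·21.53 = 30794.5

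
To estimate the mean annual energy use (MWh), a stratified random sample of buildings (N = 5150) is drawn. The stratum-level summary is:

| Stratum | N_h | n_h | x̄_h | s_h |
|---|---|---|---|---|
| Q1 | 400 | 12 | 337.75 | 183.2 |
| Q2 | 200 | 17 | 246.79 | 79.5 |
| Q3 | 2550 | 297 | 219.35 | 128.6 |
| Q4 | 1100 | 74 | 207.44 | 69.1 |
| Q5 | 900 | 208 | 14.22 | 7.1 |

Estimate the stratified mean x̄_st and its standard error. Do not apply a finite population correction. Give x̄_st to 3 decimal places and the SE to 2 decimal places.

x̄_st = Σ W_h x̄_h = (400·337.75 + 200·246.79 + 2550·219.35 + 1100·207.44 + 900·14.22)/5150 = 191.21990
V̂(x̄_st) = Σ W_h² s_h²/n_h, with W_h = N_h/N and N = 5150:
  stratum Q1: (400/5150)²·183.2²/12 = 16.8723
  stratum Q2: (200/5150)²·79.5²/17 = 0.5607
  stratum Q3: (2550/5150)²·128.6²/297 = 13.6518
  stratum Q4: (1100/5150)²·69.1²/74 = 2.94371
  stratum Q5: (900/5150)²·7.1²/208 = 0.00740157
V̂(x̄_st) = 34.036
SE(x̄_st) = √34.036 = 5.83404

x̄_st ≈ 191.220, SE ≈ 5.83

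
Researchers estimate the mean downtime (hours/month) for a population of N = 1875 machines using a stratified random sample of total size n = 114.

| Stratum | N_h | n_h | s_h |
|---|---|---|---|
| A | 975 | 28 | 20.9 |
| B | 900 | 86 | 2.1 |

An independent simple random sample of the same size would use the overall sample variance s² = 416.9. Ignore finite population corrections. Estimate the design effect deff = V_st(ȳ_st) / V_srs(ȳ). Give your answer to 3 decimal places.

deff ≈ 1.157

V̂(ȳ_st) = Σ W_h² s_h²/n_h, with W_h = N_h/N and N = 1875:
  stratum A: (975/1875)²·20.9²/28 = 4.21834
  stratum B: (900/1875)²·2.1²/86 = 0.0118147
V_st = 4.23015
V_srs = s²/n = 416.9/114 = 3.65702
deff = V_st / V_srs = 4.23015/3.65702 = 1.1567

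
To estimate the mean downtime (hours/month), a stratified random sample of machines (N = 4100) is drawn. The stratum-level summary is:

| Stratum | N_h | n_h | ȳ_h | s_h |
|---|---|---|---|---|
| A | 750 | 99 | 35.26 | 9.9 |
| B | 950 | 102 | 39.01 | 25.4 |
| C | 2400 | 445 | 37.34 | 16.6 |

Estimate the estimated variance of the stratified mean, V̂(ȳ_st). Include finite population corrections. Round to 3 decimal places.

V̂(ȳ_st) = Σ W_h² (1 − n_h/N_h) s_h²/n_h, with W_h = N_h/N and N = 4100:
  stratum A: (750/4100)²·(1 − 99/750)·9.9²/99 = 0.0287548
  stratum B: (950/4100)²·(1 − 102/950)·25.4²/102 = 0.303123
  stratum C: (2400/4100)²·(1 − 445/2400)·16.6²/445 = 0.172841
V̂(ȳ_st) = 0.504719

V̂(ȳ_st) ≈ 0.505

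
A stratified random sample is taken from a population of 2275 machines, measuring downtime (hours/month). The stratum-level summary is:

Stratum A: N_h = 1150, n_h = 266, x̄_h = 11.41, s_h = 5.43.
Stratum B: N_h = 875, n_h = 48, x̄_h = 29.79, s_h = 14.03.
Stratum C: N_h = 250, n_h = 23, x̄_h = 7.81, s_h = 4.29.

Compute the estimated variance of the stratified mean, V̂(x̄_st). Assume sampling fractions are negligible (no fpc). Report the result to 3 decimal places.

V̂(x̄_st) ≈ 0.645

V̂(x̄_st) = Σ W_h² s_h²/n_h, with W_h = N_h/N and N = 2275:
  stratum A: (1150/2275)²·5.43²/266 = 0.0283238
  stratum B: (875/2275)²·14.03²/48 = 0.606635
  stratum C: (250/2275)²·4.29²/23 = 0.00966282
V̂(x̄_st) = 0.644622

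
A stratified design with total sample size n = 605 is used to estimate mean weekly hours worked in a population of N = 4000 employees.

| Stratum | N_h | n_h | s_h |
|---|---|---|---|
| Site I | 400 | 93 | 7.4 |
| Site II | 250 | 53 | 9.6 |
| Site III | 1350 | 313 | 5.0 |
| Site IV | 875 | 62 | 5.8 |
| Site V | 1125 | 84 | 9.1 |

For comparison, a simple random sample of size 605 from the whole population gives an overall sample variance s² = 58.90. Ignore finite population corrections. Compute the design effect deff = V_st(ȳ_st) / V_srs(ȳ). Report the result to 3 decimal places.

V̂(ȳ_st) = Σ W_h² s_h²/n_h, with W_h = N_h/N and N = 4000:
  stratum Site I: (400/4000)²·7.4²/93 = 0.00588817
  stratum Site II: (250/4000)²·9.6²/53 = 0.00679245
  stratum Site III: (1350/4000)²·5.0²/313 = 0.00909794
  stratum Site IV: (875/4000)²·5.8²/62 = 0.0259633
  stratum Site V: (1125/4000)²·9.1²/84 = 0.077981
V_st = 0.125723
V_srs = s²/n = 58.90/605 = 0.0973554
deff = V_st / V_srs = 0.125723/0.0973554 = 1.2914

deff ≈ 1.291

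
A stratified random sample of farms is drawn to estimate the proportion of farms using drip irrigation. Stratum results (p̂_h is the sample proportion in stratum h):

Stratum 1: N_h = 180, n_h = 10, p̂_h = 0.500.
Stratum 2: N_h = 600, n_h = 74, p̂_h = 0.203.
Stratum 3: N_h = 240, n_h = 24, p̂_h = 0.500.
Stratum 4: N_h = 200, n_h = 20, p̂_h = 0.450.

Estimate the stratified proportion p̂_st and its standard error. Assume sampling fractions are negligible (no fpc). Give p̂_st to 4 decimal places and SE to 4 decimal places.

p̂_st ≈ 0.3457, SE ≈ 0.0437

N = 1220; stratum weights W_h = N_h/N.
p̂_st = Σ W_h p̂_h = (180·0.500 + 600·0.203 + 240·0.500 + 200·0.450)/1220 = 0.34574
V̂(p̂_st) = Σ W_h² p̂_h(1−p̂_h)/(n_h−1):
  stratum 1: (180/1220)²·0.500·0.500/9 = 0.000604676
  stratum 2: (600/1220)²·0.203·0.797/73 = 0.000536061
  stratum 3: (240/1220)²·0.500·0.500/23 = 0.000420644
  stratum 4: (200/1220)²·0.450·0.550/19 = 0.000350076
V̂(p̂_st) = 0.00191146; SE = √V̂ = 0.0437202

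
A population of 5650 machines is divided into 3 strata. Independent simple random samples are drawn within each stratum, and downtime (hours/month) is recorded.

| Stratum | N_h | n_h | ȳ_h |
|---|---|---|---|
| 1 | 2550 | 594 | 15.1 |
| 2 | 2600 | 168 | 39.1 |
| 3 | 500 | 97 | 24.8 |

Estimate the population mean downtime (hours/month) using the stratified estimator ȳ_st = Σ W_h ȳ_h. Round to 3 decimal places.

N = Σ N_h = 5650. Stratum weights W_h = N_h/N.
ȳ_st = (2550·15.1 + 2600·39.1 + 500·24.8) / 5650 = 27.00265

ȳ_st ≈ 27.003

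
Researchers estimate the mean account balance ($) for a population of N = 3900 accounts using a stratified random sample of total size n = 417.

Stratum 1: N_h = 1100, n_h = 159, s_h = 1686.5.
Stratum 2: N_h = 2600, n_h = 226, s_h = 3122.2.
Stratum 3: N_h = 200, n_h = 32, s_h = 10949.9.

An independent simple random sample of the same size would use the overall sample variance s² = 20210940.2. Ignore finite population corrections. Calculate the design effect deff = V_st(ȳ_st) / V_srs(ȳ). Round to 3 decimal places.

V̂(ȳ_st) = Σ W_h² s_h²/n_h, with W_h = N_h/N and N = 3900:
  stratum 1: (1100/3900)²·1686.5²/159 = 1423.09
  stratum 2: (2600/3900)²·3122.2²/226 = 19170.4
  stratum 3: (200/3900)²·10949.9²/32 = 9853.74
V_st = 30447.2
V_srs = s²/n = 20210940.2/417 = 48467.5
deff = V_st / V_srs = 30447.2/48467.5 = 0.6282

deff ≈ 0.628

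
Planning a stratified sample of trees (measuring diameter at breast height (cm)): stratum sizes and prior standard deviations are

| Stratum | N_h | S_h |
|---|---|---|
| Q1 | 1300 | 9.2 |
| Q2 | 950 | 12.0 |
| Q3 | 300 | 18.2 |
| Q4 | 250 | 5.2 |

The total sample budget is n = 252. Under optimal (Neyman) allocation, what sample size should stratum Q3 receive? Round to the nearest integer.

Neyman allocation: n_h = n · N_h S_h / Σ N_i S_i, with n = 252.
  stratum Q1: N_h·S_h = 1300·9.2 = 11960.00
  stratum Q2: N_h·S_h = 950·12.0 = 11400.00
  stratum Q3: N_h·S_h = 300·18.2 = 5460.00
  stratum Q4: N_h·S_h = 250·5.2 = 1300.00
Σ N_h S_h = 30120.00
n for stratum Q3 = 252·5460.00/30120.00 = 45.681 → 46

46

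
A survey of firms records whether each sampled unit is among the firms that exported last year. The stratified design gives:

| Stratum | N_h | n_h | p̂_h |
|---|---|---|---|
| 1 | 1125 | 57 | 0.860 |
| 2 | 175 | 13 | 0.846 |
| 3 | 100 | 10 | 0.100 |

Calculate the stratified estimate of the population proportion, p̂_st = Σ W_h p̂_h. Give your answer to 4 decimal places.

N = 1400; stratum weights W_h = N_h/N.
p̂_st = Σ W_h p̂_h = (1125·0.860 + 175·0.846 + 100·0.100)/1400 = 0.80396

p̂_st ≈ 0.8040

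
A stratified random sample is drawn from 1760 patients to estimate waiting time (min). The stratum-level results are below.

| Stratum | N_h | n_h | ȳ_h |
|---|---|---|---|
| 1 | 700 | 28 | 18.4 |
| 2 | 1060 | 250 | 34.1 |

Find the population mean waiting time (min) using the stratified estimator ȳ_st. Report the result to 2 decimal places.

ȳ_st ≈ 27.86

N = Σ N_h = 1760. Stratum weights W_h = N_h/N.
ȳ_st = (700·18.4 + 1060·34.1) / 1760 = 27.8557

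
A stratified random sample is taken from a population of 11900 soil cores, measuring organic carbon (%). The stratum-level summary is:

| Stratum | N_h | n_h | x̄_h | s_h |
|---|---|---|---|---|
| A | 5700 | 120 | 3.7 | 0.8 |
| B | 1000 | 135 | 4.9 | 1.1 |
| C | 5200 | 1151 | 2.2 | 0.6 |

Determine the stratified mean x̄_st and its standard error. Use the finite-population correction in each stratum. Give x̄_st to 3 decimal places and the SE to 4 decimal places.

x̄_st ≈ 3.145, SE ≈ 0.0360

x̄_st = Σ W_h x̄_h = (5700·3.7 + 1000·4.9 + 5200·2.2)/11900 = 3.14538
V̂(x̄_st) = Σ W_h² (1 − n_h/N_h) s_h²/n_h, with W_h = N_h/N and N = 11900:
  stratum A: (5700/11900)²·(1 − 120/5700)·0.8²/120 = 0.00119788
  stratum B: (1000/11900)²·(1 − 135/1000)·1.1²/135 = 5.47487e-05
  stratum C: (5200/11900)²·(1 − 1151/5200)·0.6²/1151 = 4.65034e-05
V̂(x̄_st) = 0.00129913
SE(x̄_st) = √0.00129913 = 0.0360435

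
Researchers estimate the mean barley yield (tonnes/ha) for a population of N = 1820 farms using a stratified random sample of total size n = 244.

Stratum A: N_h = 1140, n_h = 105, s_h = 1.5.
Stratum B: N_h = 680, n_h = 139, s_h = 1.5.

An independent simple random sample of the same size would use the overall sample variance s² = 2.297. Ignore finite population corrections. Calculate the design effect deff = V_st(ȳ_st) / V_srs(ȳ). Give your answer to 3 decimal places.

deff ≈ 1.133

V̂(ȳ_st) = Σ W_h² s_h²/n_h, with W_h = N_h/N and N = 1820:
  stratum A: (1140/1820)²·1.5²/105 = 0.00840737
  stratum B: (680/1820)²·1.5²/139 = 0.00225966
V_st = 0.010667
V_srs = s²/n = 2.297/244 = 0.00941393
deff = V_st / V_srs = 0.010667/0.00941393 = 1.1331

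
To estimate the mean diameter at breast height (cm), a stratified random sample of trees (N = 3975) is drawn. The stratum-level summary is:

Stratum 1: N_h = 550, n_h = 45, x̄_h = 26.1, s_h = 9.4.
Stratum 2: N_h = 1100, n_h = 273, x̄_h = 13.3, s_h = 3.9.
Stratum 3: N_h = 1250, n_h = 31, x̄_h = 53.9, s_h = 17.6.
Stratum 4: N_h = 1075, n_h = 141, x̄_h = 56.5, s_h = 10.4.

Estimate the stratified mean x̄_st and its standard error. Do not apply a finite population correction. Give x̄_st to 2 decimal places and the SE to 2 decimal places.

x̄_st ≈ 39.52, SE ≈ 1.04

x̄_st = Σ W_h x̄_h = (550·26.1 + 1100·13.3 + 1250·53.9 + 1075·56.5)/3975 = 39.52138
V̂(x̄_st) = Σ W_h² s_h²/n_h, with W_h = N_h/N and N = 3975:
  stratum 1: (550/3975)²·9.4²/45 = 0.0375919
  stratum 2: (1100/3975)²·3.9²/273 = 0.00426656
  stratum 3: (1250/3975)²·17.6²/31 = 0.988119
  stratum 4: (1075/3975)²·10.4²/141 = 0.0561035
V̂(x̄_st) = 1.08608
SE(x̄_st) = √1.08608 = 1.04215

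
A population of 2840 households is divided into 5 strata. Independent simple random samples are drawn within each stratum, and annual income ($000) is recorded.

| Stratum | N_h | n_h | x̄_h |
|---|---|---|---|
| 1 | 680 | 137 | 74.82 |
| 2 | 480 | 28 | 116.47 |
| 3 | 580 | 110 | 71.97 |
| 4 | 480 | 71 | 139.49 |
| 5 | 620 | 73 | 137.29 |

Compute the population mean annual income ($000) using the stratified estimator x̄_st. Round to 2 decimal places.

x̄_st ≈ 105.85

N = Σ N_h = 2840. Stratum weights W_h = N_h/N.
x̄_st = (680·74.82 + 480·116.47 + 580·71.97 + 480·139.49 + 620·137.29) / 2840 = 105.8454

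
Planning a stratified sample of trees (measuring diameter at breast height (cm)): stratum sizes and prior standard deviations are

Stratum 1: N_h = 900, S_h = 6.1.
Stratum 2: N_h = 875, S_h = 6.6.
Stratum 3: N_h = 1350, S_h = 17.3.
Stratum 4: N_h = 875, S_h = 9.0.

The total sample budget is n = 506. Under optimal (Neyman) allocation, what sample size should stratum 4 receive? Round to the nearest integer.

94

Neyman allocation: n_h = n · N_h S_h / Σ N_i S_i, with n = 506.
  stratum 1: N_h·S_h = 900·6.1 = 5490.00
  stratum 2: N_h·S_h = 875·6.6 = 5775.00
  stratum 3: N_h·S_h = 1350·17.3 = 23355.00
  stratum 4: N_h·S_h = 875·9.0 = 7875.00
Σ N_h S_h = 42495.00
n for stratum 4 = 506·7875.00/42495.00 = 93.770 → 94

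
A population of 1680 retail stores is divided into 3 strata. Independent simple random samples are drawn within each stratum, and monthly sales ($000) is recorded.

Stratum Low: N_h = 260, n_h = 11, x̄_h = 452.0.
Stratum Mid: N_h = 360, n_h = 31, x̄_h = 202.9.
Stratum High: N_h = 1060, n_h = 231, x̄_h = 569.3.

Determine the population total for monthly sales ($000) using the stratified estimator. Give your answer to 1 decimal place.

τ̂_st ≈ 794022.0

τ̂_st = Σ N_h x̄_h = 260·452.0 + 360·202.9 + 1060·569.3 = 794022.0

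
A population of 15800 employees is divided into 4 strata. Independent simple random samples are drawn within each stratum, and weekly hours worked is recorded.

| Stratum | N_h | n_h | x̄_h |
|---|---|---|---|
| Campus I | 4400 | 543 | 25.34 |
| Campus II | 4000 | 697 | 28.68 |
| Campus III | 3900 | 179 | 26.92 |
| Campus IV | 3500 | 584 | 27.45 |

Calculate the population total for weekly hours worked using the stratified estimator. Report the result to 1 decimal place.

τ̂_st ≈ 427279.0

τ̂_st = Σ N_h x̄_h = 4400·25.34 + 4000·28.68 + 3900·26.92 + 3500·27.45 = 427279.0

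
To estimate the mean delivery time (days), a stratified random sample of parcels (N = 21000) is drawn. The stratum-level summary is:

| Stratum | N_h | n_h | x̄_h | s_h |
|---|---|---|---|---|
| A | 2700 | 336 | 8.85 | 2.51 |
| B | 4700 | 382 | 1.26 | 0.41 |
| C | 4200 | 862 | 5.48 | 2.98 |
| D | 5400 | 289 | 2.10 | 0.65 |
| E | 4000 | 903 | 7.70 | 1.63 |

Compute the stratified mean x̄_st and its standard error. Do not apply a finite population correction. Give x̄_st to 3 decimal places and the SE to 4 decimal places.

x̄_st ≈ 4.523, SE ≈ 0.0308

x̄_st = Σ W_h x̄_h = (2700·8.85 + 4700·1.26 + 4200·5.48 + 5400·2.10 + 4000·7.70)/21000 = 4.52252
V̂(x̄_st) = Σ W_h² s_h²/n_h, with W_h = N_h/N and N = 21000:
  stratum A: (2700/21000)²·2.51²/336 = 0.000309954
  stratum B: (4700/21000)²·0.41²/382 = 2.20425e-05
  stratum C: (4200/21000)²·2.98²/862 = 0.000412084
  stratum D: (5400/21000)²·0.65²/289 = 9.66669e-05
  stratum E: (4000/21000)²·1.63²/903 = 0.00010675
V̂(x̄_st) = 0.000947497
SE(x̄_st) = √0.000947497 = 0.0307814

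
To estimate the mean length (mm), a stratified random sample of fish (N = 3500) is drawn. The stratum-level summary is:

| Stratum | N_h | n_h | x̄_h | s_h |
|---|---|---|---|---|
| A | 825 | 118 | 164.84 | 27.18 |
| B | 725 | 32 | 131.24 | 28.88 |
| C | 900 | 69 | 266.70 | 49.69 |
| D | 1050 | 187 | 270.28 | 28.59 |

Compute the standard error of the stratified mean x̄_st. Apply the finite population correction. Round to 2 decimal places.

V̂(x̄_st) = Σ W_h² (1 − n_h/N_h) s_h²/n_h, with W_h = N_h/N and N = 3500:
  stratum A: (825/3500)²·(1 − 118/825)·27.18²/118 = 0.298095
  stratum B: (725/3500)²·(1 − 32/725)·28.88²/32 = 1.069
  stratum C: (900/3500)²·(1 − 69/900)·49.69²/69 = 2.18472
  stratum D: (1050/3500)²·(1 − 187/1050)·28.59²/187 = 0.323334
V̂(x̄_st) = 3.87516
SE(x̄_st) = √3.87516 = 1.96854

SE(x̄_st) ≈ 1.97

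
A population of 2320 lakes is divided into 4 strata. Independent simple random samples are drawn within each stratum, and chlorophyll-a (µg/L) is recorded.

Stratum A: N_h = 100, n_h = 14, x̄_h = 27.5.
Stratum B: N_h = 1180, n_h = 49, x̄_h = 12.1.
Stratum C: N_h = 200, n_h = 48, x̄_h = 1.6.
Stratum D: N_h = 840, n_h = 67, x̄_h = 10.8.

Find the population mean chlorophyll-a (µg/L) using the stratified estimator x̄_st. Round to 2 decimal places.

N = Σ N_h = 2320. Stratum weights W_h = N_h/N.
x̄_st = (100·27.5 + 1180·12.1 + 200·1.6 + 840·10.8) / 2320 = 11.3879

x̄_st ≈ 11.39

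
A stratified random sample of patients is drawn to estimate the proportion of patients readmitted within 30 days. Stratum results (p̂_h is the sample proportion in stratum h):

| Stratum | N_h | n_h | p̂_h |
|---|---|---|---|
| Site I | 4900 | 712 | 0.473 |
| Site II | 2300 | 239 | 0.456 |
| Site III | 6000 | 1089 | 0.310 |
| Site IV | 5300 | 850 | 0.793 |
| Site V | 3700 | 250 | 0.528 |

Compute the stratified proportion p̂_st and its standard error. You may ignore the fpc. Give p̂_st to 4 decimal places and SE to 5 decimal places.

p̂_st ≈ 0.5127, SE ≈ 0.00902

N = 22200; stratum weights W_h = N_h/N.
p̂_st = Σ W_h p̂_h = (4900·0.473 + 2300·0.456 + 6000·0.310 + 5300·0.793 + 3700·0.528)/22200 = 0.51275
V̂(p̂_st) = Σ W_h² p̂_h(1−p̂_h)/(n_h−1):
  stratum Site I: (4900/22200)²·0.473·0.527/711 = 1.708e-05
  stratum Site II: (2300/22200)²·0.456·0.544/238 = 1.11876e-05
  stratum Site III: (6000/22200)²·0.310·0.690/1088 = 1.43608e-05
  stratum Site IV: (5300/22200)²·0.793·0.207/849 = 1.102e-05
  stratum Site V: (3700/22200)²·0.528·0.472/249 = 2.78019e-05
V̂(p̂_st) = 8.14503e-05; SE = √V̂ = 0.00902498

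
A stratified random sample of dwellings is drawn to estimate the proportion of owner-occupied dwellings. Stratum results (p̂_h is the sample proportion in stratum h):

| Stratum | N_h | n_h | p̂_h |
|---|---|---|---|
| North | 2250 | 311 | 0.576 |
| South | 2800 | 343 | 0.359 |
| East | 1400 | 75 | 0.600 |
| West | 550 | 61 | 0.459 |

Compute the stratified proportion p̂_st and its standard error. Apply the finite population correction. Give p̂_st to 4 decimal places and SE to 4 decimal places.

p̂_st ≈ 0.4848, SE ≈ 0.0176

N = 7000; stratum weights W_h = N_h/N.
p̂_st = Σ W_h p̂_h = (2250·0.576 + 2800·0.359 + 1400·0.600 + 550·0.459)/7000 = 0.48481
V̂(p̂_st) = Σ W_h² (1 − n_h/N_h) p̂_h(1−p̂_h)/(n_h−1):
  stratum North: (2250/7000)²·(1 − 311/2250)·0.576·0.424/310 = 7.01441e-05
  stratum South: (2800/7000)²·(1 − 343/2800)·0.359·0.641/342 = 9.44699e-05
  stratum East: (1400/7000)²·(1 − 75/1400)·0.600·0.400/74 = 0.00012278
  stratum West: (550/7000)²·(1 − 61/550)·0.459·0.541/60 = 2.27161e-05
V̂(p̂_st) = 0.00031011; SE = √V̂ = 0.0176099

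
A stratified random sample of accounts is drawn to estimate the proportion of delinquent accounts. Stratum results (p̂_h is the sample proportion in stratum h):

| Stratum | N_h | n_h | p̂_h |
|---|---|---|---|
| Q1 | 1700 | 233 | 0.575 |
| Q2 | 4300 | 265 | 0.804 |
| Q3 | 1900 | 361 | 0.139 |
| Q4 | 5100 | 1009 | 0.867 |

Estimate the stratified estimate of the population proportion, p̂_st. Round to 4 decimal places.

p̂_st ≈ 0.7016

N = 13000; stratum weights W_h = N_h/N.
p̂_st = Σ W_h p̂_h = (1700·0.575 + 4300·0.804 + 1900·0.139 + 5100·0.867)/13000 = 0.70158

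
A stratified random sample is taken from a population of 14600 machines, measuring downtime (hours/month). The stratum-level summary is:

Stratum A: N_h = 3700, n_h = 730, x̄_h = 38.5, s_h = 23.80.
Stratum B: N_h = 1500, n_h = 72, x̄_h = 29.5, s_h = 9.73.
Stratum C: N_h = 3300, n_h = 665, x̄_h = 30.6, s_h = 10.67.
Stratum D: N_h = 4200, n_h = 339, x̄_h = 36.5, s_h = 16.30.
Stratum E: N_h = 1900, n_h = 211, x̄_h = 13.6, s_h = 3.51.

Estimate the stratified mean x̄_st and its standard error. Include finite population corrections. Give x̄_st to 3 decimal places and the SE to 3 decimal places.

x̄_st ≈ 31.974, SE ≈ 0.347

x̄_st = Σ W_h x̄_h = (3700·38.5 + 1500·29.5 + 3300·30.6 + 4200·36.5 + 1900·13.6)/14600 = 31.97397
V̂(x̄_st) = Σ W_h² (1 − n_h/N_h) s_h²/n_h, with W_h = N_h/N and N = 14600:
  stratum A: (3700/14600)²·(1 − 730/3700)·23.80²/730 = 0.0400022
  stratum B: (1500/14600)²·(1 − 72/1500)·9.73²/72 = 0.0132132
  stratum C: (3300/14600)²·(1 − 665/3300)·10.67²/665 = 0.00698387
  stratum D: (4200/14600)²·(1 − 339/4200)·16.30²/339 = 0.0596237
  stratum E: (1900/14600)²·(1 − 211/1900)·3.51²/211 = 0.000879041
V̂(x̄_st) = 0.120702
SE(x̄_st) = √0.120702 = 0.347422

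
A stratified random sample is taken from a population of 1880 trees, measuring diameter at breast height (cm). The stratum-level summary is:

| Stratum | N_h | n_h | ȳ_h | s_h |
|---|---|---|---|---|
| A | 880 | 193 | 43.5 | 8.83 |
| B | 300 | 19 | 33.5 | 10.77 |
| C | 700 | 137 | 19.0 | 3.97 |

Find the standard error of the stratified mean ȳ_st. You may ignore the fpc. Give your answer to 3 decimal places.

SE(ȳ_st) ≈ 0.510

V̂(ȳ_st) = Σ W_h² s_h²/n_h, with W_h = N_h/N and N = 1880:
  stratum A: (880/1880)²·8.83²/193 = 0.0885144
  stratum B: (300/1880)²·10.77²/19 = 0.155455
  stratum C: (700/1880)²·3.97²/137 = 0.0159493
V̂(ȳ_st) = 0.259919
SE(ȳ_st) = √0.259919 = 0.509822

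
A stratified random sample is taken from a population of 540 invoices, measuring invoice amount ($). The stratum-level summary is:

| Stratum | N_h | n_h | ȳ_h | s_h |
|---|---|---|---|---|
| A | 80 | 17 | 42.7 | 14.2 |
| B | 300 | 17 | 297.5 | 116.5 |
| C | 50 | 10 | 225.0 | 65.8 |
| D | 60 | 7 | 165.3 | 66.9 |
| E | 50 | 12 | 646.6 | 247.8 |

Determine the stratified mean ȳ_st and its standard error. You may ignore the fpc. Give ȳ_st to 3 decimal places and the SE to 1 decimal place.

ȳ_st = Σ W_h ȳ_h = (80·42.7 + 300·297.5 + 50·225.0 + 60·165.3 + 50·646.6)/540 = 270.67407
V̂(ȳ_st) = Σ W_h² s_h²/n_h, with W_h = N_h/N and N = 540:
  stratum A: (80/540)²·14.2²/17 = 0.260328
  stratum B: (300/540)²·116.5²/17 = 246.41
  stratum C: (50/540)²·65.8²/10 = 3.71197
  stratum D: (60/540)²·66.9²/7 = 7.89349
  stratum E: (50/540)²·247.8²/12 = 43.8706
V̂(ȳ_st) = 302.146
SE(ȳ_st) = √302.146 = 17.3824

ȳ_st ≈ 270.674, SE ≈ 17.4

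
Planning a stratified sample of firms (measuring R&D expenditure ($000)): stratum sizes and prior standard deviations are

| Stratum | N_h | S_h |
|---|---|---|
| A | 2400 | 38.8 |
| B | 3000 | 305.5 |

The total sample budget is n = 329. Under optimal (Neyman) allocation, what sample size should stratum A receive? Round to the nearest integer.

30

Neyman allocation: n_h = n · N_h S_h / Σ N_i S_i, with n = 329.
  stratum A: N_h·S_h = 2400·38.8 = 93120.00
  stratum B: N_h·S_h = 3000·305.5 = 916500.00
Σ N_h S_h = 1009620.00
n for stratum A = 329·93120.00/1009620.00 = 30.345 → 30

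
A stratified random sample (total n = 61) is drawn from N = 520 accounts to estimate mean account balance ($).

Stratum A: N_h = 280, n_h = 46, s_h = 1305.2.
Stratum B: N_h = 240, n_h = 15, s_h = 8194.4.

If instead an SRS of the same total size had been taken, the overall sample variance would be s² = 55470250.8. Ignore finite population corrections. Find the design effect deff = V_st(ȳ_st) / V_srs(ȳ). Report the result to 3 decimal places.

V̂(ȳ_st) = Σ W_h² s_h²/n_h, with W_h = N_h/N and N = 520:
  stratum A: (280/520)²·1305.2²/46 = 10737.6
  stratum B: (240/520)²·8194.4²/15 = 953584
V_st = 964321
V_srs = s²/n = 55470250.8/61 = 909348
deff = V_st / V_srs = 964321/909348 = 1.0605

deff ≈ 1.060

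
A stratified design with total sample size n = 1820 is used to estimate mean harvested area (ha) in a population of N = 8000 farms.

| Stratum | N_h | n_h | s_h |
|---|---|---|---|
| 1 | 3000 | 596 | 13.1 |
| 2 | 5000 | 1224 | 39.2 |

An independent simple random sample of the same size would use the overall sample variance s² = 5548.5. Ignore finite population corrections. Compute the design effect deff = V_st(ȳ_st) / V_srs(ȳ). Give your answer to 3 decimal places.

deff ≈ 0.174

V̂(ȳ_st) = Σ W_h² s_h²/n_h, with W_h = N_h/N and N = 8000:
  stratum 1: (3000/8000)²·13.1²/596 = 0.040491
  stratum 2: (5000/8000)²·39.2²/1224 = 0.4904
V_st = 0.530891
V_srs = s²/n = 5548.5/1820 = 3.04863
deff = V_st / V_srs = 0.530891/3.04863 = 0.1741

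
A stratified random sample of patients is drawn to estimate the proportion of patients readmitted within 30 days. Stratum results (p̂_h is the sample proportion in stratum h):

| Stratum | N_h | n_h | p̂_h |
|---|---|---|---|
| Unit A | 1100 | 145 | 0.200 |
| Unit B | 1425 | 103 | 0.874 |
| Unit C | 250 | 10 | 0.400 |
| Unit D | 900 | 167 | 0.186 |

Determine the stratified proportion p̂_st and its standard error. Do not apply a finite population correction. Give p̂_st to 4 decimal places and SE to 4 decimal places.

p̂_st ≈ 0.4715, SE ≈ 0.0210

N = 3675; stratum weights W_h = N_h/N.
p̂_st = Σ W_h p̂_h = (1100·0.200 + 1425·0.874 + 250·0.400 + 900·0.186)/3675 = 0.47152
V̂(p̂_st) = Σ W_h² p̂_h(1−p̂_h)/(n_h−1):
  stratum Unit A: (1100/3675)²·0.200·0.800/144 = 9.9547e-05
  stratum Unit B: (1425/3675)²·0.874·0.126/102 = 0.000162329
  stratum Unit C: (250/3675)²·0.400·0.600/9 = 0.000123405
  stratum Unit D: (900/3675)²·0.186·0.814/166 = 5.47015e-05
V̂(p̂_st) = 0.000439983; SE = √V̂ = 0.0209758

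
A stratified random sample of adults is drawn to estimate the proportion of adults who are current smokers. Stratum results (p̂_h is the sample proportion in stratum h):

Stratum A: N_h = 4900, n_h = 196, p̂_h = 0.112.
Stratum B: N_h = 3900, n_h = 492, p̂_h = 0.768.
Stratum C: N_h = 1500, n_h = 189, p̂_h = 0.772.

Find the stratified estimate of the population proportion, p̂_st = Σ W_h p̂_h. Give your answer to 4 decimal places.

N = 10300; stratum weights W_h = N_h/N.
p̂_st = Σ W_h p̂_h = (4900·0.112 + 3900·0.768 + 1500·0.772)/10300 = 0.45650

p̂_st ≈ 0.4565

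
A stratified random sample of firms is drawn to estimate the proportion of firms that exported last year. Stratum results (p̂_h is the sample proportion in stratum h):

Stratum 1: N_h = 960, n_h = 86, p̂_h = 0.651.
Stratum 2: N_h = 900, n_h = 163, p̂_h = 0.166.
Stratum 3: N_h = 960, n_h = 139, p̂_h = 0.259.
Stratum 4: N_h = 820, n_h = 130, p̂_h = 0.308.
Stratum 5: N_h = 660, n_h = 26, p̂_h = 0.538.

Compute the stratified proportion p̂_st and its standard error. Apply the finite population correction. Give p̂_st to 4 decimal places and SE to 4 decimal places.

p̂_st ≈ 0.3792, SE ≈ 0.0221

N = 4300; stratum weights W_h = N_h/N.
p̂_st = Σ W_h p̂_h = (960·0.651 + 900·0.166 + 960·0.259 + 820·0.308 + 660·0.538)/4300 = 0.37922
V̂(p̂_st) = Σ W_h² (1 − n_h/N_h) p̂_h(1−p̂_h)/(n_h−1):
  stratum 1: (960/4300)²·(1 − 86/960)·0.651·0.349/85 = 0.000121292
  stratum 2: (900/4300)²·(1 − 163/900)·0.166·0.834/162 = 3.06572e-05
  stratum 3: (960/4300)²·(1 − 139/960)·0.259·0.741/138 = 5.92811e-05
  stratum 4: (820/4300)²·(1 − 130/820)·0.308·0.692/129 = 5.05584e-05
  stratum 5: (660/4300)²·(1 − 26/660)·0.538·0.462/25 = 0.000224999
V̂(p̂_st) = 0.000486788; SE = √V̂ = 0.0220633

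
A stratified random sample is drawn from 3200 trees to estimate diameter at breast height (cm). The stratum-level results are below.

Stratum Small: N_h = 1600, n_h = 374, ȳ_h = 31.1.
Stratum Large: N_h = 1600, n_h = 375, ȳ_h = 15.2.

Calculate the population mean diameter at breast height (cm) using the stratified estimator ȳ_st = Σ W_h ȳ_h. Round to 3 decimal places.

ȳ_st ≈ 23.150

N = Σ N_h = 3200. Stratum weights W_h = N_h/N.
ȳ_st = (1600·31.1 + 1600·15.2) / 3200 = 23.15000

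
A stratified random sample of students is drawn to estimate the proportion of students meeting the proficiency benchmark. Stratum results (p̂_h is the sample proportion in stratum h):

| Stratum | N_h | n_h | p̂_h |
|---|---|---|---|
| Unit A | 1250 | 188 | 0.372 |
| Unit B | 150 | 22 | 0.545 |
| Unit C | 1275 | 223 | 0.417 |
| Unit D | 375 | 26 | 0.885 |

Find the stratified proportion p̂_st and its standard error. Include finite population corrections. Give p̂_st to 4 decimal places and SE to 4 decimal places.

N = 3050; stratum weights W_h = N_h/N.
p̂_st = Σ W_h p̂_h = (1250·0.372 + 150·0.545 + 1275·0.417 + 375·0.885)/3050 = 0.46239
V̂(p̂_st) = Σ W_h² (1 − n_h/N_h) p̂_h(1−p̂_h)/(n_h−1):
  stratum Unit A: (1250/3050)²·(1 − 188/1250)·0.372·0.628/187 = 0.000178277
  stratum Unit B: (150/3050)²·(1 − 22/150)·0.545·0.455/21 = 2.43719e-05
  stratum Unit C: (1275/3050)²·(1 − 223/1275)·0.417·0.583/222 = 0.000157898
  stratum Unit D: (375/3050)²·(1 − 26/375)·0.885·0.115/25 = 5.72741e-05
V̂(p̂_st) = 0.000417822; SE = √V̂ = 0.0204407

p̂_st ≈ 0.4624, SE ≈ 0.0204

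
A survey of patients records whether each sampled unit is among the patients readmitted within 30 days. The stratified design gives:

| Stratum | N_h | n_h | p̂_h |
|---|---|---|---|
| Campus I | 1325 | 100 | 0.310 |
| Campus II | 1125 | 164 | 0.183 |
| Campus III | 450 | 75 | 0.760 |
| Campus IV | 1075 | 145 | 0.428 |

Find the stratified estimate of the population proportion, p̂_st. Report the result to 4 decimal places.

p̂_st ≈ 0.3569

N = 3975; stratum weights W_h = N_h/N.
p̂_st = Σ W_h p̂_h = (1325·0.310 + 1125·0.183 + 450·0.760 + 1075·0.428)/3975 = 0.35691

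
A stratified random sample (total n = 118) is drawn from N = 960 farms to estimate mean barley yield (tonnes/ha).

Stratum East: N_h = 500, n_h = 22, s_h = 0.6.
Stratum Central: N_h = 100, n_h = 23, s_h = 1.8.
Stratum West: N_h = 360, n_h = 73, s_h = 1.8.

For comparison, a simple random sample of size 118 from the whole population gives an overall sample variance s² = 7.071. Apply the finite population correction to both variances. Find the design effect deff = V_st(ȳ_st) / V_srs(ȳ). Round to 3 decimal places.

deff ≈ 0.198

V̂(ȳ_st) = Σ W_h² (1 − n_h/N_h) s_h²/n_h, with W_h = N_h/N and N = 960:
  stratum East: (500/960)²·(1 − 22/500)·0.6²/22 = 0.00424361
  stratum Central: (100/960)²·(1 − 23/100)·1.8²/23 = 0.00117697
  stratum West: (360/960)²·(1 − 73/360)·1.8²/73 = 0.00497581
V_st = 0.0103964
V_srs = (1 − 118/960)·7.071/118 = 0.0525581
deff = V_st / V_srs = 0.0103964/0.0525581 = 0.1978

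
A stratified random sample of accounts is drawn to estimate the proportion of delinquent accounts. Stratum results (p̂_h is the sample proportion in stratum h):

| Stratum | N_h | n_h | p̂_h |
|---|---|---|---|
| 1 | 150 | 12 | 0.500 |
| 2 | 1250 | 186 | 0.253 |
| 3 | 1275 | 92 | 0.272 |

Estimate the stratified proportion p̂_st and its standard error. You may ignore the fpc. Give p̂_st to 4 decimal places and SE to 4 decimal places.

p̂_st ≈ 0.2759, SE ≈ 0.0281

N = 2675; stratum weights W_h = N_h/N.
p̂_st = Σ W_h p̂_h = (150·0.500 + 1250·0.253 + 1275·0.272)/2675 = 0.27591
V̂(p̂_st) = Σ W_h² p̂_h(1−p̂_h)/(n_h−1):
  stratum 1: (150/2675)²·0.500·0.500/11 = 7.14632e-05
  stratum 2: (1250/2675)²·0.253·0.747/185 = 0.00022307
  stratum 3: (1275/2675)²·0.272·0.728/91 = 0.000494347
V̂(p̂_st) = 0.00078888; SE = √V̂ = 0.028087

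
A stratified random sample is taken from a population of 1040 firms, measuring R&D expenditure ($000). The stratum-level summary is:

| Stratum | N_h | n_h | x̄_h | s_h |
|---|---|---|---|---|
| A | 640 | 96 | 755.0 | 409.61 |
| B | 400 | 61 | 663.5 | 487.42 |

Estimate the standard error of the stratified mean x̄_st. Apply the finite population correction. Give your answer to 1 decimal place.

V̂(x̄_st) = Σ W_h² (1 − n_h/N_h) s_h²/n_h, with W_h = N_h/N and N = 1040:
  stratum A: (640/1040)²·(1 − 96/640)·409.61²/96 = 562.577
  stratum B: (400/1040)²·(1 − 61/400)·487.42²/61 = 488.281
V̂(x̄_st) = 1050.86
SE(x̄_st) = √1050.86 = 32.4169

SE(x̄_st) ≈ 32.4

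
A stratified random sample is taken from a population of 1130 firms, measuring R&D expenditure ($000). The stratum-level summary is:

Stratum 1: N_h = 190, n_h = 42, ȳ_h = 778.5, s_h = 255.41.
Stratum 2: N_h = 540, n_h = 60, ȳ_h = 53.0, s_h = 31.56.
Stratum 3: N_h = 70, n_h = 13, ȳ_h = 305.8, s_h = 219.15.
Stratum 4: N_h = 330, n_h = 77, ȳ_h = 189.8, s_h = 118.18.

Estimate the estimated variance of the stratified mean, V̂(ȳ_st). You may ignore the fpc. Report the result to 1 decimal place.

V̂(ȳ_st) ≈ 77.3

V̂(ȳ_st) = Σ W_h² s_h²/n_h, with W_h = N_h/N and N = 1130:
  stratum 1: (190/1130)²·255.41²/42 = 43.9114
  stratum 2: (540/1130)²·31.56²/60 = 3.791
  stratum 3: (70/1130)²·219.15²/13 = 14.1768
  stratum 4: (330/1130)²·118.18²/77 = 15.4692
V̂(ȳ_st) = 77.3484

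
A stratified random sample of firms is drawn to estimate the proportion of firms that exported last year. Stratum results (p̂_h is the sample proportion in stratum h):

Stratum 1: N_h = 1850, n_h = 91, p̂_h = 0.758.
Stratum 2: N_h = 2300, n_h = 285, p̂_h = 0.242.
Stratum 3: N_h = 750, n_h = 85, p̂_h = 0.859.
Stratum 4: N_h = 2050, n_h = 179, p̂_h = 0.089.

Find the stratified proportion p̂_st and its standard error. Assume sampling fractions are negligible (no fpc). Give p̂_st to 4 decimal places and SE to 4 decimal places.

p̂_st ≈ 0.4008, SE ≈ 0.0165

N = 6950; stratum weights W_h = N_h/N.
p̂_st = Σ W_h p̂_h = (1850·0.758 + 2300·0.242 + 750·0.859 + 2050·0.089)/6950 = 0.40081
V̂(p̂_st) = Σ W_h² p̂_h(1−p̂_h)/(n_h−1):
  stratum 1: (1850/6950)²·0.758·0.242/90 = 0.000144416
  stratum 2: (2300/6950)²·0.242·0.758/284 = 7.07379e-05
  stratum 3: (750/6950)²·0.859·0.141/84 = 1.67914e-05
  stratum 4: (2050/6950)²·0.089·0.911/178 = 3.96302e-05
V̂(p̂_st) = 0.000271576; SE = √V̂ = 0.0164796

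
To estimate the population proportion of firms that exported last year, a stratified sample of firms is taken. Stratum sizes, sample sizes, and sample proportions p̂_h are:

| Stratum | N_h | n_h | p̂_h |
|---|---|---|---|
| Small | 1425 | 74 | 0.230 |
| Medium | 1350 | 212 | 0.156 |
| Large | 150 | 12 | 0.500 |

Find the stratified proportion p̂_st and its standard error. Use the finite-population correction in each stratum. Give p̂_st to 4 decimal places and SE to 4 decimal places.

p̂_st ≈ 0.2097, SE ≈ 0.0267

N = 2925; stratum weights W_h = N_h/N.
p̂_st = Σ W_h p̂_h = (1425·0.230 + 1350·0.156 + 150·0.500)/2925 = 0.20969
V̂(p̂_st) = Σ W_h² (1 − n_h/N_h) p̂_h(1−p̂_h)/(n_h−1):
  stratum Small: (1425/2925)²·(1 − 74/1425)·0.230·0.770/73 = 0.000545901
  stratum Medium: (1350/2925)²·(1 − 212/1350)·0.156·0.844/211 = 0.000112049
  stratum Large: (150/2925)²·(1 − 12/150)·0.500·0.500/11 = 5.49877e-05
V̂(p̂_st) = 0.000712938; SE = √V̂ = 0.0267009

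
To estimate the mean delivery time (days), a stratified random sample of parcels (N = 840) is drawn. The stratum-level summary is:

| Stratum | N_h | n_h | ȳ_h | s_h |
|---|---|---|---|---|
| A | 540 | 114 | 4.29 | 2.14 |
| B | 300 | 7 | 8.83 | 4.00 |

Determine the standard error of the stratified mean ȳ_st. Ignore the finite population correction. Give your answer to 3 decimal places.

V̂(ȳ_st) = Σ W_h² s_h²/n_h, with W_h = N_h/N and N = 840:
  stratum A: (540/840)²·2.14²/114 = 0.0166017
  stratum B: (300/840)²·4.00²/7 = 0.291545
V̂(ȳ_st) = 0.308147
SE(ȳ_st) = √0.308147 = 0.55511

SE(ȳ_st) ≈ 0.555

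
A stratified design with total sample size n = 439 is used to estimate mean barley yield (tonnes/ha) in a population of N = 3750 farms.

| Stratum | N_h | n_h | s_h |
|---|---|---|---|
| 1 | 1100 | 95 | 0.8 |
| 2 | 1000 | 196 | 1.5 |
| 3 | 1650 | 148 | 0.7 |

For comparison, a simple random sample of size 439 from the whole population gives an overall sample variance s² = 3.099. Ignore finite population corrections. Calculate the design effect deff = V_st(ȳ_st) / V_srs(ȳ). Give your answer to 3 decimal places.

deff ≈ 0.289

V̂(ȳ_st) = Σ W_h² s_h²/n_h, with W_h = N_h/N and N = 3750:
  stratum 1: (1100/3750)²·0.8²/95 = 0.000579668
  stratum 2: (1000/3750)²·1.5²/196 = 0.000816327
  stratum 3: (1650/3750)²·0.7²/148 = 0.000640973
V_st = 0.00203697
V_srs = s²/n = 3.099/439 = 0.00705923
deff = V_st / V_srs = 0.00203697/0.00705923 = 0.2886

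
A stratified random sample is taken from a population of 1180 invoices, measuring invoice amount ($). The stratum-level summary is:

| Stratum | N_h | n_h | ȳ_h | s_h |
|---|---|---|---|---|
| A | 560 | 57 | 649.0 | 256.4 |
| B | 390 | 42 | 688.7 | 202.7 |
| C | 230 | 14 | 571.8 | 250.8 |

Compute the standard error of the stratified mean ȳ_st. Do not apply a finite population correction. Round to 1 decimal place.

V̂(ȳ_st) = Σ W_h² s_h²/n_h, with W_h = N_h/N and N = 1180:
  stratum A: (560/1180)²·256.4²/57 = 259.761
  stratum B: (390/1180)²·202.7²/42 = 106.862
  stratum C: (230/1180)²·250.8²/14 = 170.694
V̂(ȳ_st) = 537.317
SE(ȳ_st) = √537.317 = 23.1801

SE(ȳ_st) ≈ 23.2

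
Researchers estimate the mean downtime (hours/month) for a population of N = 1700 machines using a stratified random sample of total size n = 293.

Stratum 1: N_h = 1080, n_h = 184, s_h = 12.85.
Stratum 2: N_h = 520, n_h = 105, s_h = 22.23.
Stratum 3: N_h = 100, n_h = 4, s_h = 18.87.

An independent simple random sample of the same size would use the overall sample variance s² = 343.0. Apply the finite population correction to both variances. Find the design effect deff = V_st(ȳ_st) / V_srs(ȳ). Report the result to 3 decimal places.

V̂(ȳ_st) = Σ W_h² (1 − n_h/N_h) s_h²/n_h, with W_h = N_h/N and N = 1700:
  stratum 1: (1080/1700)²·(1 − 184/1080)·12.85²/184 = 0.300485
  stratum 2: (520/1700)²·(1 − 105/520)·22.23²/105 = 0.351434
  stratum 3: (100/1700)²·(1 − 4/100)·18.87²/4 = 0.295704
V_st = 0.947622
V_srs = (1 − 293/1700)·343.0/293 = 0.968884
deff = V_st / V_srs = 0.947622/0.968884 = 0.9781

deff ≈ 0.978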